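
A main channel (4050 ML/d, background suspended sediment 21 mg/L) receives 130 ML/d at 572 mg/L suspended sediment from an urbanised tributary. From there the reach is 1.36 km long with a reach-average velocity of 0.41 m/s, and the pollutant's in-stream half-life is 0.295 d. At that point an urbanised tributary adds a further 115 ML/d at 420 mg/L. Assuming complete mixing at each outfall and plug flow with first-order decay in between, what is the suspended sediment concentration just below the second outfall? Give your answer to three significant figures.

Flow-weighted average: C = (4050·21.00 + 130.0·572.0) / 4180 = 159400/4180 = 38.14 mg/L; combined flow 4180 ML/d.
Travel time t = 1.36·1000 / 0.41 = 3317 s = 0.9214 h.
Half-life 0.295 d → k = ln 2 / 0.295 = 2.350 d⁻¹.
Applying C = C₀e^(−kt): 38.14 × 0.9137 = 34.85 mg/L.
At the second outfall, C = (4180·34.85 + 115.0·420.0) / (4180 + 115.0) = 45.16 mg/L.

45.2 mg/L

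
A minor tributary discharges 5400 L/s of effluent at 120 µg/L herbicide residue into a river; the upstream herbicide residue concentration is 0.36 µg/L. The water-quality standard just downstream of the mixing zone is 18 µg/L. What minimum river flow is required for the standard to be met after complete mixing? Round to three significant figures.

31200 L/s

Set C_mix = 18: (Q·0.3600 + 5400·120.0) / (Q + 5400) = 18
→ Q = 5400·(120.0 − 18)/(18 − 0.3600) = 31220 L/s.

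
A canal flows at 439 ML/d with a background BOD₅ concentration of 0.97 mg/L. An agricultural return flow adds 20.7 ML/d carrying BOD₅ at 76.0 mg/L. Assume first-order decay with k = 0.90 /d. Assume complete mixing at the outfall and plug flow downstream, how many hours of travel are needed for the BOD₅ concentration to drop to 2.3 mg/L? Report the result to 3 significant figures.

Mass balance: C = (439.0·0.9700 + 20.70·76.00) / 459.7 = 1999/459.7 = 4.349 mg/L.
4.349·exp(−k·t) = 2.3 → t = ln(4.349/2.3)/k = 61150 s = 16.98 h.

17.0 h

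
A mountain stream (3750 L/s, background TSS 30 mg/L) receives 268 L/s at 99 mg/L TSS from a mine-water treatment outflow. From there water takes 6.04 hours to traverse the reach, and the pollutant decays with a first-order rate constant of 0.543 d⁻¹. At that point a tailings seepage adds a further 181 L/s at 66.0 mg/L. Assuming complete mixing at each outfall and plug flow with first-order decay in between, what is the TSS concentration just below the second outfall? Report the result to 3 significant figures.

31.7 mg/L

Flow-weighted average: C = (3750·30.00 + 268.0·99.00) / 4018 = 139000/4018 = 34.60 mg/L; combined flow 4018 L/s.
After decay, C = 34.60 × e^(−kt) = 34.60 × 0.8723 = 30.18 mg/L.
At the second outfall, C = (4018·30.18 + 181.0·66.00) / (4018 + 181.0) = 31.73 mg/L.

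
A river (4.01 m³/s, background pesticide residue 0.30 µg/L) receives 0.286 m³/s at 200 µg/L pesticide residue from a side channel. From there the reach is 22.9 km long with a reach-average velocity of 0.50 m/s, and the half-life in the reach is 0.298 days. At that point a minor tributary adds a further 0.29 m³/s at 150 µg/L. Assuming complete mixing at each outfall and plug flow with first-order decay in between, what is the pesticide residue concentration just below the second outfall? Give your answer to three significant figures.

13.2 µg/L

Mass balance: C = (4.010·0.3000 + 0.2860·200.0) / 4.296 = 58.40/4.296 = 13.59 µg/L; combined flow 4.296 m³/s.
Travel time t = 22.9·1000 / 0.50 = 45800 s = 12.72 h.
Half-life 0.298 d → k = ln 2 / 0.298 = 2.326 d⁻¹.
First-order decay: C = 13.59·exp(−k·t) = 13.59·0.2914 = 3.962 µg/L.
At the second outfall, C = (4.296·3.962 + 0.2900·150.0) / (4.296 + 0.2900) = 13.20 µg/L.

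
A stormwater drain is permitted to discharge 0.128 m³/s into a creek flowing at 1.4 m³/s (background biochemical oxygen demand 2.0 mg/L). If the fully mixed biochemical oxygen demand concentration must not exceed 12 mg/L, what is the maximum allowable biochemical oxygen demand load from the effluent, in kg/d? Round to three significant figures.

1340 kg/d

Mass balance at the limit: 1.400·2.000 + 0.1280·Cₑ = 1.528·12 → Cₑ = 121.4 mg/L.
Load = 0.1280 m³/s × 121.4 g/m³ × 86 400 s/d = 1342 kg/d.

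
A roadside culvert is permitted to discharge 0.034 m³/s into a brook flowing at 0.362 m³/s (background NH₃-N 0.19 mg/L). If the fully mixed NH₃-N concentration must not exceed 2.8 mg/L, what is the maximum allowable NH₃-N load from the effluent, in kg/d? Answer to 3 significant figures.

Mass balance at the limit: 0.3620·0.1900 + 0.03400·Cₑ = 0.3960·2.8 → Cₑ = 30.59 mg/L.
Load = 0.03400 m³/s × 30.59 g/m³ × 86 400 s/d = 89.86 kg/d.

89.9 kg/d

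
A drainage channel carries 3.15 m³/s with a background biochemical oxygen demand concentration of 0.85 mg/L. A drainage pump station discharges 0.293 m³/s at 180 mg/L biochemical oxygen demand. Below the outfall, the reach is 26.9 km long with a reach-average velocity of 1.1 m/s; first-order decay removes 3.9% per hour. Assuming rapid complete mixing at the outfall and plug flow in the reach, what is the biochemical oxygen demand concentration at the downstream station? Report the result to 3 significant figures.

Mixed concentration C = ΣQC/ΣQ = (3.150·0.8500 + 0.2930·180.0) / 3.443 = 55.42/3.443 = 16.10 mg/L.
Travel time t = 26.9·1000 / 1.1 = 24450 s = 6.793 h.
3.9%/h lost → k = −ln(1 − 0.039) = 0.03978 h⁻¹.
After decay, C = 16.10 × e^(−kt) = 16.10 × 0.7632 = 12.28 mg/L.

12.3 mg/L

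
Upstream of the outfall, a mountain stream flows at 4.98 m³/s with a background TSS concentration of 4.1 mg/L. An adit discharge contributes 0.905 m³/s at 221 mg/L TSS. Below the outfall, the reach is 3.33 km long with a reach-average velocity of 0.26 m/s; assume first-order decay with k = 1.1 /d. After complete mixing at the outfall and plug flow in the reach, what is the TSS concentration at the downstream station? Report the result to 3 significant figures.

31.8 mg/L

Conservation of mass: C = (4.980·4.100 + 0.9050·221.0) / 5.885 = 220.4/5.885 = 37.46 mg/L.
Travel time t = 3.33·1000 / 0.26 = 12810 s = 3.558 h.
First-order decay: C = 37.46·exp(−k·t) = 37.46·0.8495 = 31.82 mg/L.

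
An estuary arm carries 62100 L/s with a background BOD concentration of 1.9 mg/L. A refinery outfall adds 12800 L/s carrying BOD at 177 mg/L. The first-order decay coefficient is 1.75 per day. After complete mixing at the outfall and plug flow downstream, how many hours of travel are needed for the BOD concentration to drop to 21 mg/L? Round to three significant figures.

After mixing, C = (62100·1.900 + 12800·177.0) / 74900 = 2384000/74900 = 31.82 mg/L.
31.82·exp(−k·t) = 21 → t = ln(31.82/21)/k = 20520 s = 5.701 h.

5.70 h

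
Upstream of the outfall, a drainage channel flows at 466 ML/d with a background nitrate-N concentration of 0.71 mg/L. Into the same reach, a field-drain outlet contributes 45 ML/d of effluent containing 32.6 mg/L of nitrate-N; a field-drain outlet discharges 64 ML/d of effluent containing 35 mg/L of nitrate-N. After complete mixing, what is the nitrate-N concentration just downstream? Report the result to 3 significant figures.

7.02 mg/L

Conservation of mass: C = (466.0·0.7100 + 45.00·32.60 + 64.00·35.00) / 575.0 = 4038/575.0 = 7.022 mg/L.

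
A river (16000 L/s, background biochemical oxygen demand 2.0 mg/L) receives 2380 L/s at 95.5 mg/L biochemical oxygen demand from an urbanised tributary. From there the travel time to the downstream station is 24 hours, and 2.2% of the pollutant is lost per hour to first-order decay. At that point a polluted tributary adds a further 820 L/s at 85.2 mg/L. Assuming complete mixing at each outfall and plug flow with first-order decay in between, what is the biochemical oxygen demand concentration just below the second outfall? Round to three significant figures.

11.6 mg/L

After mixing, C = (16000·2.000 + 2380·95.50) / 18380 = 259300/18380 = 14.11 mg/L; combined flow 18380 L/s.
2.2%/h lost → k = −ln(1 − 0.022) = 0.02225 h⁻¹.
First-order decay: C = 14.11·exp(−k·t) = 14.11·0.5863 = 8.271 mg/L.
At the second outfall, C = (18380·8.271 + 820.0·85.20) / (18380 + 820.0) = 11.56 mg/L.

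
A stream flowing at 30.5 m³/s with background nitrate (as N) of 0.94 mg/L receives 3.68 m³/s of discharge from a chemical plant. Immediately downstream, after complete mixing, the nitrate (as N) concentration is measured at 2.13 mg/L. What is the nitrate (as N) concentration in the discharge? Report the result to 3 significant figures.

12.0 mg/L

Mass balance: 30.50·0.9400 + 3.680·Cₑ = 34.18·2.130
→ Cₑ = (34.18·2.130 − 30.50·0.9400) / 3.680 = 11.99 mg/L.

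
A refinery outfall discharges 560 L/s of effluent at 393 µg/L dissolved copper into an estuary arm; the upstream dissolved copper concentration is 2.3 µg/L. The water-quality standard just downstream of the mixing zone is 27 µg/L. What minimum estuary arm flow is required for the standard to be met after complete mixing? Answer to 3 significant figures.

8300 L/s

Set C_mix = 27: (Q·2.300 + 560.0·393.0) / (Q + 560.0) = 27
→ Q = 560.0·(393.0 − 27)/(27 − 2.300) = 8298 L/s.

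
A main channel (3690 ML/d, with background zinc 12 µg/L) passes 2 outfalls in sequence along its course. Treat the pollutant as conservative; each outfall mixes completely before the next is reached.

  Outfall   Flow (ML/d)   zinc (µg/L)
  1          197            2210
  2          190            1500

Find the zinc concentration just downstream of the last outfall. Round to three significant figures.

Below outfall 1: Q → 3887 ML/d, C = (3690·12.00 + 197.0·2210)/3887 = 123.4 µg/L.
Below outfall 2: Q → 4077 ML/d, C = (3887·123.4 + 190.0·1500)/4077 = 187.6 µg/L.

188 µg/L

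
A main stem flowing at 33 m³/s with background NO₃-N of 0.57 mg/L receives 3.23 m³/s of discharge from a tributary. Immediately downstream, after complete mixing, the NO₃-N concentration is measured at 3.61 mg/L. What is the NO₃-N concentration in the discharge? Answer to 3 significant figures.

Mass balance: 33.00·0.5700 + 3.230·Cₑ = 36.23·3.610
→ Cₑ = (36.23·3.610 − 33.00·0.5700) / 3.230 = 34.67 mg/L.

34.7 mg/L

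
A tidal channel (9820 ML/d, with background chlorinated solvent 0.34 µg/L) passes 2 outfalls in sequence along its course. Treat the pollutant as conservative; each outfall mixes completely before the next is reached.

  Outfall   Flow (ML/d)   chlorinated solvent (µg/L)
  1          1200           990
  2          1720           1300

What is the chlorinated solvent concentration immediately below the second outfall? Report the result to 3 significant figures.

269 µg/L

After outfall 1: Q = 9820 + 1200 = 11020 ML/d; C = (9820·0.3400 + 1200·990.0)/11020 = 108.1 µg/L.
After outfall 2: Q = 11020 + 1720 = 12740 ML/d; C = (11020·108.1 + 1720·1300)/12740 = 269.0 µg/L.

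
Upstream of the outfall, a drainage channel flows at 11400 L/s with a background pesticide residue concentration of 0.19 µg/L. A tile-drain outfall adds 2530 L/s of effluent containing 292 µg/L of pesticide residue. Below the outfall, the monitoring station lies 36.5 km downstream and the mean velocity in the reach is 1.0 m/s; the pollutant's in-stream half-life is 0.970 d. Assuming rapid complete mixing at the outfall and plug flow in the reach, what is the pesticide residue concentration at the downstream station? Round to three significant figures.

After mixing, C = (11400·0.1900 + 2530·292.0) / 13930 = 740900/13930 = 53.19 µg/L.
Travel time t = 36.5·1000 / 1.0 = 36500 s = 10.14 h.
Half-life 0.970 d → k = ln 2 / 0.970 = 0.7146 d⁻¹.
Applying C = C₀e^(−kt): 53.19 × 0.7394 = 39.33 µg/L.

39.3 µg/L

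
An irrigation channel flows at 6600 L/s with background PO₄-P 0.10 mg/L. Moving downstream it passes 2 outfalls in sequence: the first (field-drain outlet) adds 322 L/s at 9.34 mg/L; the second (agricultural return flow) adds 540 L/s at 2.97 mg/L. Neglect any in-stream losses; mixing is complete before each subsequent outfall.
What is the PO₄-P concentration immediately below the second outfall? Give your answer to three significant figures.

0.706 mg/L

After outfall 1: Q = 6600 + 322.0 = 6922 L/s; C = (6600·0.1000 + 322.0·9.340)/6922 = 0.5298 mg/L.
After outfall 2: Q = 6922 + 540.0 = 7462 L/s; C = (6922·0.5298 + 540.0·2.970)/7462 = 0.7064 mg/L.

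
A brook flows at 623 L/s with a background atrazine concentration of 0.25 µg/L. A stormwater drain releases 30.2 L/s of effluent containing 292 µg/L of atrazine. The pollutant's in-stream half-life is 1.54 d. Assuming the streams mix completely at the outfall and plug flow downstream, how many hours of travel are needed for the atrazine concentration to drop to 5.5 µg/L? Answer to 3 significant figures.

48.8 h

Conservation of mass: C = (623.0·0.2500 + 30.20·292.0) / 653.2 = 8974/653.2 = 13.74 µg/L.
Half-life 1.54 d → k = ln 2 / 1.54 = 0.4501 d⁻¹.
13.74·exp(−k·t) = 5.5 → t = ln(13.74/5.5)/k = 175700 s = 48.81 h.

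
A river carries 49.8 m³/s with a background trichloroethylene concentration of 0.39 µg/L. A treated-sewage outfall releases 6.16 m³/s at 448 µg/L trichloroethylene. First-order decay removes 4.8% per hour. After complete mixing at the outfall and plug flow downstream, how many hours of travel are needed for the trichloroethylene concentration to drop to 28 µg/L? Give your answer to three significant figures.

11.6 h

Flow-weighted average: C = (49.80·0.3900 + 6.160·448.0) / 55.96 = 2779/55.96 = 49.66 µg/L.
4.8%/h lost → k = −ln(1 − 0.048) = 0.04919 h⁻¹.
49.66·exp(−k·t) = 28 → t = ln(49.66/28)/k = 41940 s = 11.65 h.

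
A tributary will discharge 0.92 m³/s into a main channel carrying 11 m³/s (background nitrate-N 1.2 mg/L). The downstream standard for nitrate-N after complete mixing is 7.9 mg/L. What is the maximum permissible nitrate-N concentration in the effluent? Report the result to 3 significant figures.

88.0 mg/L

At the limit, (Qr·Cr + Qe·Cₑ)/(Qr + Qe) = 7.9:
Cₑ = (11.92·7.9 − 11.00·1.200) / 0.9200 = 88.01 mg/L.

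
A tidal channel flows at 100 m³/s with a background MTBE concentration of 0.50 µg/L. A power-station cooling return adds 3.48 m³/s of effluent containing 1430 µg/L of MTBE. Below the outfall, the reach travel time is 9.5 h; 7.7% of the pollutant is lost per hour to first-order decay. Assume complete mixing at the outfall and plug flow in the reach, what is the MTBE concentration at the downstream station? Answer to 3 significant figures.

22.7 µg/L

After mixing, C = (100.0·0.5000 + 3.480·1430) / 103.5 = 5026/103.5 = 48.57 µg/L.
7.7%/h lost → k = −ln(1 − 0.077) = 0.08013 h⁻¹.
Applying C = C₀e^(−kt): 48.57 × 0.4671 = 22.69 µg/L.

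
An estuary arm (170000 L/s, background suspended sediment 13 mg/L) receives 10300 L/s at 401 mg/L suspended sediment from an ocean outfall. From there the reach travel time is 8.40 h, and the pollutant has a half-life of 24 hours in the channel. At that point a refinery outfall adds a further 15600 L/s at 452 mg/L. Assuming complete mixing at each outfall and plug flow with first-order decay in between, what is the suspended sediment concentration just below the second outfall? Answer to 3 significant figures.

61.4 mg/L

Mass balance: C = (170000·13.00 + 10300·401.0) / 180300 = 6340000/180300 = 35.17 mg/L; combined flow 180300 L/s.
Half-life 24 h → k = ln 2 / 24 = 0.02888 h⁻¹ = 0.6931 d⁻¹.
Decay over the reach: 35.17·exp(−kt) = 35.17·0.7846 = 27.59 mg/L.
At the second outfall, C = (180300·27.59 + 15600·452.0) / (180300 + 15600) = 61.39 mg/L.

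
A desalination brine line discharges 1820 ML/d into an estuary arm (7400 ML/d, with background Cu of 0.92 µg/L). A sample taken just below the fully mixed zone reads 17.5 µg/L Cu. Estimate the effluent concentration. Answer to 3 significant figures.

Mass balance: 7400·0.9200 + 1820·Cₑ = 9220·17.50
→ Cₑ = (9220·17.50 − 7400·0.9200) / 1820 = 84.91 µg/L.

84.9 µg/L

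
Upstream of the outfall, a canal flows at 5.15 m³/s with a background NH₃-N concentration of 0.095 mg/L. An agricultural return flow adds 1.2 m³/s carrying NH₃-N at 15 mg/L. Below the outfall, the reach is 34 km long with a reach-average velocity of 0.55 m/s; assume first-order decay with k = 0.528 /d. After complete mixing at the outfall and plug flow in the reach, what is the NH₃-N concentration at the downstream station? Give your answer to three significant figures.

2.00 mg/L

Mixed concentration C = ΣQC/ΣQ = (5.150·0.09500 + 1.200·15.00) / 6.350 = 18.49/6.350 = 2.912 mg/L.
Travel time t = 34·1000 / 0.55 = 61820 s = 17.17 h.
Applying C = C₀e^(−kt): 2.912 × 0.6854 = 1.996 mg/L.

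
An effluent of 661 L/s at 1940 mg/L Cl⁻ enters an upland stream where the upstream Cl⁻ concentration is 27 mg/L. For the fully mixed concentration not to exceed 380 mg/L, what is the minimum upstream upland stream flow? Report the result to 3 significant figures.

2920 L/s

Set C_mix = 380: (Q·27.00 + 661.0·1940) / (Q + 661.0) = 380
→ Q = 661.0·(1940 − 380)/(380 − 27.00) = 2921 L/s.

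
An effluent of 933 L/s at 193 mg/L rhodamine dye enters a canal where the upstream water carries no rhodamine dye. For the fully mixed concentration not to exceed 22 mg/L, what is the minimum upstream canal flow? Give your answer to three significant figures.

7250 L/s

Set C_mix = 22: (Q·0 + 933.0·193.0) / (Q + 933.0) = 22
→ Q = 933.0·(193.0 − 22)/(22 − 0) = 7252 L/s.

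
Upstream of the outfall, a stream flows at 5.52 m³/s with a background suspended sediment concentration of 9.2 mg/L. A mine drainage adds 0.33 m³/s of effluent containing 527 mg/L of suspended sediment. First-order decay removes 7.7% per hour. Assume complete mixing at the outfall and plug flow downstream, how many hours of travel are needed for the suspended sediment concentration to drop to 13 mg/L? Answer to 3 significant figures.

Mass balance: C = (5.520·9.200 + 0.3300·527.0) / 5.850 = 224.7/5.850 = 38.41 mg/L.
7.7%/h lost → k = −ln(1 − 0.077) = 0.08013 h⁻¹.
38.41·exp(−k·t) = 13 → t = ln(38.41/13)/k = 48670 s = 13.52 h.

13.5 h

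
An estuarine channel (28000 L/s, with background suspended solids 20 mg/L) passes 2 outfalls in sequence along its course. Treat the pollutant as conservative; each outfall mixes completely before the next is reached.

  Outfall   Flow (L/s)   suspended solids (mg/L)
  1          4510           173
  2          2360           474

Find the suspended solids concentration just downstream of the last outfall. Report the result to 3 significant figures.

Below outfall 1: Q → 32510 L/s, C = (28000·20.00 + 4510·173.0)/32510 = 41.23 mg/L.
Below outfall 2: Q → 34870 L/s, C = (32510·41.23 + 2360·474.0)/34870 = 70.52 mg/L.

70.5 mg/L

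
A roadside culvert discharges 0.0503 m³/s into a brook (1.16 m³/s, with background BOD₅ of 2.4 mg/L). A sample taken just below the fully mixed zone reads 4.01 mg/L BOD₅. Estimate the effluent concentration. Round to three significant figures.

41.1 mg/L

Mass balance: 1.160·2.400 + 0.05030·Cₑ = 1.210·4.010
→ Cₑ = (1.210·4.010 − 1.160·2.400) / 0.05030 = 41.14 mg/L.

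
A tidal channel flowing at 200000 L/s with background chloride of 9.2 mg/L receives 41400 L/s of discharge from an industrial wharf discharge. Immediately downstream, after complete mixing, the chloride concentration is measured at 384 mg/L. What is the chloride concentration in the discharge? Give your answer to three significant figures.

Mass balance: 200000·9.200 + 41400·Cₑ = 241400·384.0
→ Cₑ = (241400·384.0 − 200000·9.200) / 41400 = 2195 mg/L.

2190 mg/L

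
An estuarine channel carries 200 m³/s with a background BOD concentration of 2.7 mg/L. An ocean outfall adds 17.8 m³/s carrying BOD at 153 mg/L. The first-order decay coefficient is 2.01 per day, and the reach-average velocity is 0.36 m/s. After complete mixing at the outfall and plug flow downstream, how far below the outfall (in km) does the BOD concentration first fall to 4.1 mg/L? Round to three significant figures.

Conservation of mass: C = (200.0·2.700 + 17.80·153.0) / 217.8 = 3263/217.8 = 14.98 mg/L.
Set 14.98·exp(−k·t) = 4.1 → t = ln(14.98/4.1)/k = 55710 s = 15.47 h.
Distance = v·t = 0.36·55710 = 20050 m = 20.05 km.

20.1 km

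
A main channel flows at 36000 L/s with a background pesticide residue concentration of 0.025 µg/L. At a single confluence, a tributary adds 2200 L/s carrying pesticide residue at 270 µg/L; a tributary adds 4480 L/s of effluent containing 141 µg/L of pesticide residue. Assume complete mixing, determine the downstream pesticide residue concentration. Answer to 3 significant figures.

28.7 µg/L

Flow-weighted average: C = (36000·0.02500 + 2200·270.0 + 4480·141.0) / 42680 = 1227000/42680 = 28.74 µg/L.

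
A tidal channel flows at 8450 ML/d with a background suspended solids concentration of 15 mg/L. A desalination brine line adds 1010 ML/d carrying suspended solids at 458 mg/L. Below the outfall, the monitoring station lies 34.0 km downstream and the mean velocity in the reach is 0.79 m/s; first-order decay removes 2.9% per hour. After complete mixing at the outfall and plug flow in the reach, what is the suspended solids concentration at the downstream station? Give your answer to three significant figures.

After mixing, C = (8450·15.00 + 1010·458.0) / 9460 = 589300/9460 = 62.30 mg/L.
Travel time t = 34.0·1000 / 0.79 = 43040 s = 11.95 h.
2.9%/h lost → k = −ln(1 − 0.029) = 0.02943 h⁻¹.
Applying C = C₀e^(−kt): 62.30 × 0.7034 = 43.82 mg/L.

43.8 mg/L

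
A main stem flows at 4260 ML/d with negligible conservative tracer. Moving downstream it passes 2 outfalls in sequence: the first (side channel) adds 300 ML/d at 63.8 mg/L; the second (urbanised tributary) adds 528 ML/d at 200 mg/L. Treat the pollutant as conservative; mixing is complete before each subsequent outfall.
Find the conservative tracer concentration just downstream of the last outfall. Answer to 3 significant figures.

24.5 mg/L

Below outfall 1: Q → 4560 ML/d, C = (4260·0 + 300.0·63.80)/4560 = 4.197 mg/L.
Below outfall 2: Q → 5088 ML/d, C = (4560·4.197 + 528.0·200.0)/5088 = 24.52 mg/L.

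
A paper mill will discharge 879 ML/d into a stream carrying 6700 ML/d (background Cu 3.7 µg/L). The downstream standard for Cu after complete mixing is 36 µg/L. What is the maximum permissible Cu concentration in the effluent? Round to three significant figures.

282 µg/L

At the limit, (Qr·Cr + Qe·Cₑ)/(Qr + Qe) = 36:
Cₑ = (7579·36 − 6700·3.700) / 879.0 = 282.2 µg/L.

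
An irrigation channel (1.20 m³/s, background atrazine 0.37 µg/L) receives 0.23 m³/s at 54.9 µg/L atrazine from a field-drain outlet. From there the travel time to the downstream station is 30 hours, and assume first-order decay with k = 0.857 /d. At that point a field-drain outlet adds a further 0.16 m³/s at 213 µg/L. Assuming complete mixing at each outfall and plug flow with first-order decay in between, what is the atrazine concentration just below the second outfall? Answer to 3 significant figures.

Conservation of mass: C = (1.200·0.3700 + 0.2300·54.90) / 1.430 = 13.07/1.430 = 9.141 µg/L; combined flow 1.430 m³/s.
After decay, C = 9.141 × e^(−kt) = 9.141 × 0.3426 = 3.131 µg/L.
Second outfall: C = (1.430·3.131 + 0.1600·213.0)/1.590 = 24.25 µg/L.

24.3 µg/L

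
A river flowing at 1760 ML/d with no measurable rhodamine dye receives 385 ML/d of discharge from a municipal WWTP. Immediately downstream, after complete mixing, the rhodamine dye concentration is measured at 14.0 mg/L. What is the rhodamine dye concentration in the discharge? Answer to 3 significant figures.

Mass balance: 1760·0 + 385.0·Cₑ = 2145·14.00
→ Cₑ = (2145·14.00 − 1760·0) / 385.0 = 78.00 mg/L.

78.0 mg/L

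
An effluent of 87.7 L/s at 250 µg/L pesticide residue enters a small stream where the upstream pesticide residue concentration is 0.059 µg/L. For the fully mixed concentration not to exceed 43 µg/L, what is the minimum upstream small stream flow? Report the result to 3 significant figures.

Set C_mix = 43: (Q·0.05900 + 87.70·250.0) / (Q + 87.70) = 43
→ Q = 87.70·(250.0 − 43)/(43 − 0.05900) = 422.8 L/s.

423 L/s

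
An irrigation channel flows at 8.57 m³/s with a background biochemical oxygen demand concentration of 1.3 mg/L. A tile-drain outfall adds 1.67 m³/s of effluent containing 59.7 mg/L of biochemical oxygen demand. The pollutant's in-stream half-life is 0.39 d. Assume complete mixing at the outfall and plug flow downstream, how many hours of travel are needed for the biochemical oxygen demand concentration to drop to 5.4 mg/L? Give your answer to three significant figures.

Mixed concentration C = ΣQC/ΣQ = (8.570·1.300 + 1.670·59.70) / 10.24 = 110.8/10.24 = 10.82 mg/L.
Half-life 0.39 d → k = ln 2 / 0.39 = 1.777 d⁻¹.
10.82·exp(−k·t) = 5.4 → t = ln(10.82/5.4)/k = 33800 s = 9.390 h.

9.39 h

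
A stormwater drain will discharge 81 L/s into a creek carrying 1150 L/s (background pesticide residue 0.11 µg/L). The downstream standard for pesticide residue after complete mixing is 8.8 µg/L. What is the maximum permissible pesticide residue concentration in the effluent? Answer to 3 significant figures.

At the limit, (Qr·Cr + Qe·Cₑ)/(Qr + Qe) = 8.8:
Cₑ = (1231·8.8 − 1150·0.1100) / 81.00 = 132.2 µg/L.

132 µg/L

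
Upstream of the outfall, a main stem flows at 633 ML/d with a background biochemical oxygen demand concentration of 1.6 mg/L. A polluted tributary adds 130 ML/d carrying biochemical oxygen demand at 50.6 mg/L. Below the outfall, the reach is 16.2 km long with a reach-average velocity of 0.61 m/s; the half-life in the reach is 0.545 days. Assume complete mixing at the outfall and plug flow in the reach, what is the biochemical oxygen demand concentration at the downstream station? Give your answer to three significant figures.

Mass balance: C = (633.0·1.600 + 130.0·50.60) / 763.0 = 7591/763.0 = 9.949 mg/L.
Travel time t = 16.2·1000 / 0.61 = 26560 s = 7.377 h.
Half-life 0.545 d → k = ln 2 / 0.545 = 1.272 d⁻¹.
First-order decay: C = 9.949·exp(−k·t) = 9.949·0.6764 = 6.730 mg/L.

6.73 mg/L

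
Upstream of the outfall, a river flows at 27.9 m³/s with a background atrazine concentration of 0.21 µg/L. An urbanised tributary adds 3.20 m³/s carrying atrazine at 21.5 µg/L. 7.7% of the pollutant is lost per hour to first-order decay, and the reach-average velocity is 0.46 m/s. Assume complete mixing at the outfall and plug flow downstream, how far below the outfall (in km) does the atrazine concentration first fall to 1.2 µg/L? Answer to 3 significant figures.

14.3 km

After mixing, C = (27.90·0.2100 + 3.200·21.50) / 31.10 = 74.66/31.10 = 2.401 µg/L.
7.7%/h lost → k = −ln(1 − 0.077) = 0.08013 h⁻¹.
Set 2.401·exp(−k·t) = 1.2 → t = ln(2.401/1.2)/k = 31150 s = 8.654 h.
Distance = v·t = 0.46·31150 = 14330 m = 14.33 km.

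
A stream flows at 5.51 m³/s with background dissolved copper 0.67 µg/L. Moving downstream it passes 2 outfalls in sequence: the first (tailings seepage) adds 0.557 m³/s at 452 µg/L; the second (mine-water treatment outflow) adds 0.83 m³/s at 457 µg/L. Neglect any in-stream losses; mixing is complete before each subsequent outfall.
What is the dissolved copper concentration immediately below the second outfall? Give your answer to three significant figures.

92.0 µg/L

Outfall 1: combined Q = 6.067 m³/s; C = (5.510·0.6700 + 0.5570·452.0)/6.067 = 42.11 µg/L.
Outfall 2: combined Q = 6.897 m³/s; C = (6.067·42.11 + 0.8300·457.0)/6.897 = 92.04 µg/L.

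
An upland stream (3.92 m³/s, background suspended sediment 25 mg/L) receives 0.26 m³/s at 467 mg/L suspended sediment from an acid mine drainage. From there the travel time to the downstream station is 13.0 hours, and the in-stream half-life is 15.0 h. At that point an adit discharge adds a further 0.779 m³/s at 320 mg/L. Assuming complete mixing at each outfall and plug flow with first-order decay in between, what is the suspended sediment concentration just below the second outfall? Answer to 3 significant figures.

74.5 mg/L

After mixing, C = (3.920·25.00 + 0.2600·467.0) / 4.180 = 219.4/4.180 = 52.49 mg/L; combined flow 4.180 m³/s.
Half-life 15.0 h → k = ln 2 / 15.0 = 0.04621 h⁻¹ = 1.109 d⁻¹.
Applying C = C₀e^(−kt): 52.49 × 0.5484 = 28.79 mg/L.
At the second outfall, C = (4.180·28.79 + 0.7790·320.0) / (4.180 + 0.7790) = 74.53 mg/L.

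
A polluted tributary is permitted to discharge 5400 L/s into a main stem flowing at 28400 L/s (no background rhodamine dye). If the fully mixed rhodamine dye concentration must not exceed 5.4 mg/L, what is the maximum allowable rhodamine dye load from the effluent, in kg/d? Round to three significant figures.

15800 kg/d

Mass balance at the limit: 28400·0 + 5400·Cₑ = 33800·5.4 → Cₑ = 33.80 mg/L.
5400 L/s = 5.400 m³/s. Load = 5.400 m³/s × 33.80 g/m³ × 86 400 s/d = 15770 kg/d.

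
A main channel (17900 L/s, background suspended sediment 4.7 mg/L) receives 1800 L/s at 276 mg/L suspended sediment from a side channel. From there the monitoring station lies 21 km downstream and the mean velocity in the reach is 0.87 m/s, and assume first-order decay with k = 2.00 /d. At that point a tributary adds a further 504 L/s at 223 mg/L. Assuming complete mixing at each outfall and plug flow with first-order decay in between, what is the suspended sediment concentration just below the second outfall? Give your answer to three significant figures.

22.0 mg/L

After mixing, C = (17900·4.700 + 1800·276.0) / 19700 = 580900/19700 = 29.49 mg/L; combined flow 19700 L/s.
Travel time t = 21·1000 / 0.87 = 24140 s = 6.705 h.
After decay, C = 29.49 × e^(−kt) = 29.49 × 0.5719 = 16.87 mg/L.
At the second outfall, C = (19700·16.87 + 504.0·223.0) / (19700 + 504.0) = 22.01 mg/L.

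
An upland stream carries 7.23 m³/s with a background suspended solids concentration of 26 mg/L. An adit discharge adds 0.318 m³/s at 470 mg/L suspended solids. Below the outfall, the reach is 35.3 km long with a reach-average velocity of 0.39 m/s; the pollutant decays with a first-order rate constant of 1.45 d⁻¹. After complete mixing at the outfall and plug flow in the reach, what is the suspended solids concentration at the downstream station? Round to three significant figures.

9.79 mg/L

Flow-weighted average: C = (7.230·26.00 + 0.3180·470.0) / 7.548 = 337.4/7.548 = 44.71 mg/L.
Travel time t = 35.3·1000 / 0.39 = 90510 s = 25.14 h.
After decay, C = 44.71 × e^(−kt) = 44.71 × 0.2189 = 9.787 mg/L.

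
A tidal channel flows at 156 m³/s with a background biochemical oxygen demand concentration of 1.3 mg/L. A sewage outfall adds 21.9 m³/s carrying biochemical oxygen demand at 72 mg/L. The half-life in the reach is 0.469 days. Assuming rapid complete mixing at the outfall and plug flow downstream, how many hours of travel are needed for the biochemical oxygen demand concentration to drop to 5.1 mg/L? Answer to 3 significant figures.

10.9 h

Conservation of mass: C = (156.0·1.300 + 21.90·72.00) / 177.9 = 1780/177.9 = 10.00 mg/L.
Half-life 0.469 d → k = ln 2 / 0.469 = 1.478 d⁻¹.
10.00·exp(−k·t) = 5.1 → t = ln(10.00/5.1)/k = 39380 s = 10.94 h.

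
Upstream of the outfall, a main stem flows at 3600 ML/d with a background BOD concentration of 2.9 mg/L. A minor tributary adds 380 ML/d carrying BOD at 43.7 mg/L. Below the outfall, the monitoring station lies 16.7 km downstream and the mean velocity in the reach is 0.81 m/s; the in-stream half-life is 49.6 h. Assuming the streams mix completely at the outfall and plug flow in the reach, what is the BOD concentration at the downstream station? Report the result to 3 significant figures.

6.27 mg/L

Conservation of mass: C = (3600·2.900 + 380.0·43.70) / 3980 = 27050/3980 = 6.795 mg/L.
Travel time t = 16.7·1000 / 0.81 = 20620 s = 5.727 h.
Half-life 49.6 h → k = ln 2 / 49.6 = 0.01397 h⁻¹ = 0.3354 d⁻¹.
Decay over the reach: 6.795·exp(−kt) = 6.795·0.9231 = 6.273 mg/L.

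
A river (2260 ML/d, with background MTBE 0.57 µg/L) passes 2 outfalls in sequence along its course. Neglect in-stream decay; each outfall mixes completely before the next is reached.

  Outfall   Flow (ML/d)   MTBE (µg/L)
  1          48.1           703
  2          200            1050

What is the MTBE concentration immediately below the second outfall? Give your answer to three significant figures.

97.7 µg/L

After outfall 1: Q = 2260 + 48.10 = 2308 ML/d; C = (2260·0.5700 + 48.10·703.0)/2308 = 15.21 µg/L.
After outfall 2: Q = 2308 + 200.0 = 2508 ML/d; C = (2308·15.21 + 200.0·1050)/2508 = 97.72 µg/L.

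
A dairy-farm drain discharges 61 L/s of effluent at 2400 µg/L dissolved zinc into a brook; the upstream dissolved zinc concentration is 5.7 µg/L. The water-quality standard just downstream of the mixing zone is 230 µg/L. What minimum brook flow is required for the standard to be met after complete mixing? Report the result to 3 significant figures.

Set C_mix = 230: (Q·5.700 + 61.00·2400) / (Q + 61.00) = 230
→ Q = 61.00·(2400 − 230)/(230 − 5.700) = 590.1 L/s.

590 L/s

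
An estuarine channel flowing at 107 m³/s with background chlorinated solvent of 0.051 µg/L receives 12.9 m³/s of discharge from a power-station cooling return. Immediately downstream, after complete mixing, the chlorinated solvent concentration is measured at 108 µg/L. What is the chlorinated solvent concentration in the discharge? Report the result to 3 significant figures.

1000 µg/L

Mass balance: 107.0·0.05100 + 12.90·Cₑ = 119.9·108.0
→ Cₑ = (119.9·108.0 − 107.0·0.05100) / 12.90 = 1003 µg/L.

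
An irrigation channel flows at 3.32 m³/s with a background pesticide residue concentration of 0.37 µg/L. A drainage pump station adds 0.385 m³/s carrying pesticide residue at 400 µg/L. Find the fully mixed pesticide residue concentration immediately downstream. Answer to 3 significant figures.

41.9 µg/L

Conservation of mass: C = (3.320·0.3700 + 0.3850·400.0) / 3.705 = 155.2/3.705 = 41.90 µg/L.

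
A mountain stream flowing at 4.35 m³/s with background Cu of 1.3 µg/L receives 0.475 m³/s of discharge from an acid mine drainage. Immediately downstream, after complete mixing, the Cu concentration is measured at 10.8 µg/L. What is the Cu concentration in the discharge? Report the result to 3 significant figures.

97.8 µg/L

Mass balance: 4.350·1.300 + 0.4750·Cₑ = 4.825·10.80
→ Cₑ = (4.825·10.80 − 4.350·1.300) / 0.4750 = 97.80 µg/L.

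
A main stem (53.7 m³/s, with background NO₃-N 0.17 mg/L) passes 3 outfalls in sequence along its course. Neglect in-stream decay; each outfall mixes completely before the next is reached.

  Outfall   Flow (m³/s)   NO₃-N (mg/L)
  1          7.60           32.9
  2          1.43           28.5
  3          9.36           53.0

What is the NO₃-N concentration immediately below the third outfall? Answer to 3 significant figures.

11.0 mg/L

After outfall 1: Q = 53.70 + 7.600 = 61.30 m³/s; C = (53.70·0.1700 + 7.600·32.90)/61.30 = 4.228 mg/L.
After outfall 2: Q = 61.30 + 1.430 = 62.73 m³/s; C = (61.30·4.228 + 1.430·28.50)/62.73 = 4.781 mg/L.
After outfall 3: Q = 62.73 + 9.360 = 72.09 m³/s; C = (62.73·4.781 + 9.360·53.00)/72.09 = 11.04 mg/L.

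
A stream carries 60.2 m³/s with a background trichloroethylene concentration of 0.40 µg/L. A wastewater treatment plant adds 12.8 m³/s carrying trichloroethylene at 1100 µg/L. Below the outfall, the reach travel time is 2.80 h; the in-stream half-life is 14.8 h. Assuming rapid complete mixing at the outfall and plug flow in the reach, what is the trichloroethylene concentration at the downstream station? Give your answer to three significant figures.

Mixed concentration C = ΣQC/ΣQ = (60.20·0.4000 + 12.80·1100) / 73.00 = 14100/73.00 = 193.2 µg/L.
Half-life 14.8 h → k = ln 2 / 14.8 = 0.04683 h⁻¹ = 1.124 d⁻¹.
First-order decay: C = 193.2·exp(−k·t) = 193.2·0.8771 = 169.5 µg/L.

169 µg/L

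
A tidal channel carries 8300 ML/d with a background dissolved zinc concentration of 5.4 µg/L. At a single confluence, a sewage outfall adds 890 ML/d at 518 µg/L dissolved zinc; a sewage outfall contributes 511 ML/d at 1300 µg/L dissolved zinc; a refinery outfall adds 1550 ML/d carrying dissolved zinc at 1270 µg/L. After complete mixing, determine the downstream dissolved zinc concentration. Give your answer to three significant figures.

279 µg/L

Mixed concentration C = ΣQC/ΣQ = (8300·5.400 + 890.0·518.0 + 511.0·1300 + 1550·1270) / 11250 = 3139000/11250 = 279.0 µg/L.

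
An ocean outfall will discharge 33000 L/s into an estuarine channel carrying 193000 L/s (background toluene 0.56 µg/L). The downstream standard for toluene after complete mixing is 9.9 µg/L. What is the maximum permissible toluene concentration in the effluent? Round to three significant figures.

At the limit, (Qr·Cr + Qe·Cₑ)/(Qr + Qe) = 9.9:
Cₑ = (226000·9.9 − 193000·0.5600) / 33000 = 64.52 µg/L.

64.5 µg/L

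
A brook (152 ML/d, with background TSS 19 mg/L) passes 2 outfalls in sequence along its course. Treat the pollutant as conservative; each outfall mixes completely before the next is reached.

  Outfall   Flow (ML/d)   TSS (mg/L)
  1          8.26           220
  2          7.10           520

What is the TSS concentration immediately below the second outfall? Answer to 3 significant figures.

Below outfall 1: Q → 160.3 ML/d, C = (152.0·19.00 + 8.260·220.0)/160.3 = 29.36 mg/L.
Below outfall 2: Q → 167.4 ML/d, C = (160.3·29.36 + 7.100·520.0)/167.4 = 50.17 mg/L.

50.2 mg/L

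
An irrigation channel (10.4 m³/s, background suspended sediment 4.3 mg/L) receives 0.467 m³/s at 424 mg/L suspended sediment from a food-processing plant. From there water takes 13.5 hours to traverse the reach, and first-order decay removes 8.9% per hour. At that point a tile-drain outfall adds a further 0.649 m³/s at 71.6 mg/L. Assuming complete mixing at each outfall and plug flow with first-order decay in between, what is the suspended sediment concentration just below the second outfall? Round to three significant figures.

Mass balance: C = (10.40·4.300 + 0.4670·424.0) / 10.87 = 242.7/10.87 = 22.34 mg/L; combined flow 10.87 m³/s.
8.9%/h lost → k = −ln(1 − 0.089) = 0.09321 h⁻¹.
After decay, C = 22.34 × e^(−kt) = 22.34 × 0.2841 = 6.346 mg/L.
At the second outfall, C = (10.87·6.346 + 0.6490·71.60) / (10.87 + 0.6490) = 10.02 mg/L.

10.0 mg/L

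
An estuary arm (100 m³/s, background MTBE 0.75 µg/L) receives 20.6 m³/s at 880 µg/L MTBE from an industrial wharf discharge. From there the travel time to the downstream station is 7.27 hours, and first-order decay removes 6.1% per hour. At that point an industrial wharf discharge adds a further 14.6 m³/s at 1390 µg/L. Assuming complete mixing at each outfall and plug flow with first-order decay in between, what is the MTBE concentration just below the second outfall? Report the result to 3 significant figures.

Mass balance: C = (100.0·0.7500 + 20.60·880.0) / 120.6 = 18200/120.6 = 150.9 µg/L; combined flow 120.6 m³/s.
6.1%/h lost → k = −ln(1 − 0.061) = 0.06294 h⁻¹.
First-order decay: C = 150.9·exp(−k·t) = 150.9·0.6328 = 95.52 µg/L.
Second outfall: C = (120.6·95.52 + 14.60·1390)/135.2 = 235.3 µg/L.

235 µg/L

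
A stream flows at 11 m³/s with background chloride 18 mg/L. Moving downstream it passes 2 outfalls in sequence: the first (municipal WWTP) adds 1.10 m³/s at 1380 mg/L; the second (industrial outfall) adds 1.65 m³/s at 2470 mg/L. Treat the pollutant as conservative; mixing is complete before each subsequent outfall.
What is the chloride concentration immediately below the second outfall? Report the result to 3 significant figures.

421 mg/L

Outfall 1: combined Q = 12.10 m³/s; C = (11.00·18.00 + 1.100·1380)/12.10 = 141.8 mg/L.
Outfall 2: combined Q = 13.75 m³/s; C = (12.10·141.8 + 1.650·2470)/13.75 = 421.2 mg/L.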